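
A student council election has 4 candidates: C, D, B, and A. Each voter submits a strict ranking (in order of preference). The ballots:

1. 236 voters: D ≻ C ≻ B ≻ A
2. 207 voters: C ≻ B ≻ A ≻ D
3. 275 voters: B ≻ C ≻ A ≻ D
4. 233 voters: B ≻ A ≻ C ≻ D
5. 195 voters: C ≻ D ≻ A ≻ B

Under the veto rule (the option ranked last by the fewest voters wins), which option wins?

C

Last-place votes: C 0, D 715, B 195, A 236.
C is ranked last by the fewest voters, so C wins.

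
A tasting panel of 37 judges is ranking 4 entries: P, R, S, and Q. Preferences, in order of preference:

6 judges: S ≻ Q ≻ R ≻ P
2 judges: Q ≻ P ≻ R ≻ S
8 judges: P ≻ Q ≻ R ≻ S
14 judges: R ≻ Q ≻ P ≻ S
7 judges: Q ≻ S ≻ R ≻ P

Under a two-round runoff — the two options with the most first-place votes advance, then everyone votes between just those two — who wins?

Q

Round 1 first-place votes: P 8, R 14, S 6, Q 9.
R and Q advance.
Runoff: R is preferred to Q by 14 voters; Q by 23.
Q wins the runoff.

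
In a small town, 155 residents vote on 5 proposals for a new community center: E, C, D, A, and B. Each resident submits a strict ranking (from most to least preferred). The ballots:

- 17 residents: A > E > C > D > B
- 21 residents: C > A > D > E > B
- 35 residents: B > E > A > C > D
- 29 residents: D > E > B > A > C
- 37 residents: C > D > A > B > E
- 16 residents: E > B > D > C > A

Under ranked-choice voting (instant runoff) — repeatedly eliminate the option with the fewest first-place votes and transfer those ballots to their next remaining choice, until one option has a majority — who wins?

Round 1: E 16, C 58, D 29, A 17, B 35. Eliminate E.
Round 2: C 58, D 29, A 17, B 51. Eliminate A.
Round 3: C 75, D 29, B 51. Eliminate D.
Round 4: C 75, B 80. B has a majority.

B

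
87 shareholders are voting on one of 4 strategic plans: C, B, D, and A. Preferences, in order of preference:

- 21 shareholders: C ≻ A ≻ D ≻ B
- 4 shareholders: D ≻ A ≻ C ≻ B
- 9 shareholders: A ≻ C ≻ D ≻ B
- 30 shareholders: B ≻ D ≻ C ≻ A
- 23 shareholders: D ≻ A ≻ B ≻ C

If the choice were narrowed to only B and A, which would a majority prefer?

Voters preferring B to A: 30; preferring A to B: 57.
A wins the head-to-head.

A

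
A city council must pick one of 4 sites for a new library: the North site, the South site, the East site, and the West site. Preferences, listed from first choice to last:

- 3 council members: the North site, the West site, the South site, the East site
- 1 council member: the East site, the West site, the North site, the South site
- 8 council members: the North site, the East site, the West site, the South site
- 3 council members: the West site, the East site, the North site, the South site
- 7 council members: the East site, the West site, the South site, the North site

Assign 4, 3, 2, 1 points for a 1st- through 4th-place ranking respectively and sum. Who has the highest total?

the North site: 3·4 + 1·2 + 8·4 + 3·2 + 7·1 = 59
the South site: 3·2 + 1·1 + 8·1 + 3·1 + 7·2 = 32
the East site: 3·1 + 1·4 + 8·3 + 3·3 + 7·4 = 68
the West site: 3·3 + 1·3 + 8·2 + 3·4 + 7·3 = 61
the East site has the highest Borda score (68).

the East site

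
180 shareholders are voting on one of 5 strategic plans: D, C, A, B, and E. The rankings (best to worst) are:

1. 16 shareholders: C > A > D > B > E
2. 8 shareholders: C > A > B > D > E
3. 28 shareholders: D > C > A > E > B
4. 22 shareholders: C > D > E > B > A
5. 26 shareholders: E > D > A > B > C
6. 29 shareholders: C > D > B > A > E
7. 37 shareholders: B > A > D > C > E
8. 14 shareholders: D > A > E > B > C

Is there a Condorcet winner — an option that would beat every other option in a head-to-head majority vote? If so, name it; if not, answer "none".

D vs C: 105–75 for D.
D vs A: 119–61 for D.
D vs B: 135–45 for D.
D vs E: 154–26 for D.
D beats every other option head-to-head.

D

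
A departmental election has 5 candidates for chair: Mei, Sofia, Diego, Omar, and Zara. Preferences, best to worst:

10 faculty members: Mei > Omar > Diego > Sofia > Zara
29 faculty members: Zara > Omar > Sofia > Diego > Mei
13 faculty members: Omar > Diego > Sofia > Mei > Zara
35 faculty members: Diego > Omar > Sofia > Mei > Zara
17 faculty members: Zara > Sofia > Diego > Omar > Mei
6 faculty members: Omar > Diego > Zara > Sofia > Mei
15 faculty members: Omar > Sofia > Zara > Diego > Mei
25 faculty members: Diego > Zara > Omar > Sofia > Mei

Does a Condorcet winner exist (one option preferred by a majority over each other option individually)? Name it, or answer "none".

Diego

Diego vs Mei: 140–10 for Diego.
Diego vs Sofia: 89–61 for Diego.
Diego vs Omar: 77–73 for Diego.
Diego vs Zara: 89–61 for Diego.
Diego beats every other option head-to-head.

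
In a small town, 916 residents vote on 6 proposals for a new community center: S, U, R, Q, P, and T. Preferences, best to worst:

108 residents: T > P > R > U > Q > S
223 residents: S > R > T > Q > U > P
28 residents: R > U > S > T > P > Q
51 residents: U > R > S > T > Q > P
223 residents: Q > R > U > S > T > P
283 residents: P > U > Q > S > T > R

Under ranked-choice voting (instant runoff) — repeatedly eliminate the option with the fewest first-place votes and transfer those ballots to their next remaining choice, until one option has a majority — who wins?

Round 1: S 223, U 51, R 28, Q 223, P 283, T 108. Eliminate R.
Round 2: S 223, U 79, Q 223, P 283, T 108. Eliminate U.
Round 3: S 302, Q 223, P 283, T 108. Eliminate T.
Round 4: S 302, Q 223, P 391. Eliminate Q.
Round 5: S 525, P 391. S has a majority.

S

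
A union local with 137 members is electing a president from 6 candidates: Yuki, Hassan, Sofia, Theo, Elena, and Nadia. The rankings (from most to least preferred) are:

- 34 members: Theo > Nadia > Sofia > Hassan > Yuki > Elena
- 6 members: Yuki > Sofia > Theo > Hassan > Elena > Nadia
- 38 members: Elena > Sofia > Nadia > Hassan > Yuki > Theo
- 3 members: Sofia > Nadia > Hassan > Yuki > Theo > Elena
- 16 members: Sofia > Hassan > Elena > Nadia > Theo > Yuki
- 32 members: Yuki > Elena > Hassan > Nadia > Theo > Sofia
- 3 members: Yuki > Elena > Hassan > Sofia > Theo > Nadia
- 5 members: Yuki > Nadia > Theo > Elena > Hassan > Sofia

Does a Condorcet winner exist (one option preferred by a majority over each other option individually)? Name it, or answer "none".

none

Checking pairwise contests:
Hassan beats Yuki 91–46.
Sofia beats Hassan 97–40.
Theo beats Sofia 71–66.
Yuki beats Theo 87–50.
Yuki beats Elena 83–54.
Elena beats Nadia 95–42.
Every option loses at least one head-to-head, so there is no Condorcet winner.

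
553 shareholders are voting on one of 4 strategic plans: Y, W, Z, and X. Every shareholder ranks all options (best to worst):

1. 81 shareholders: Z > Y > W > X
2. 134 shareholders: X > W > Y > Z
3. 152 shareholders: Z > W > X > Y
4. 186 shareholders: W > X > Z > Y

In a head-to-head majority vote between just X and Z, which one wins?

Voters preferring X to Z: 320; preferring Z to X: 233.
X wins the head-to-head.

X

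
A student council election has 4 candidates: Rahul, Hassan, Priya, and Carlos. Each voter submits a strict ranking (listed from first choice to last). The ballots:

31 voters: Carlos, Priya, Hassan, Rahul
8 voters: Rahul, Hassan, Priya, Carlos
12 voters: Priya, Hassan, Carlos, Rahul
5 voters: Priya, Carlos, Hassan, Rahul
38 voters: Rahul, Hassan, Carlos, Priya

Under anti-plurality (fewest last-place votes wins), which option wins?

Last-place votes: Rahul 48, Hassan 0, Priya 38, Carlos 8.
Hassan is ranked last by the fewest voters, so Hassan wins.

Hassan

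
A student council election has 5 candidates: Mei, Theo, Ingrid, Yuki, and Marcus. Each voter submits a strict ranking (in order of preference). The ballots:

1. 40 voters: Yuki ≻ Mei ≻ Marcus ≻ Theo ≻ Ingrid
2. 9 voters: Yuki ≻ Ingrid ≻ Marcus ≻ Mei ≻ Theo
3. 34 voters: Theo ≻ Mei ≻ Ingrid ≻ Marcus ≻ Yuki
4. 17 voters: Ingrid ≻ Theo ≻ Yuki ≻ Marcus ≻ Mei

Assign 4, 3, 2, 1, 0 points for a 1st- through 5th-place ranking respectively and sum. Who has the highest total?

Mei: 40·3 + 9·1 + 34·3 + 17·0 = 231
Theo: 40·1 + 9·0 + 34·4 + 17·3 = 227
Ingrid: 40·0 + 9·3 + 34·2 + 17·4 = 163
Yuki: 40·4 + 9·4 + 34·0 + 17·2 = 230
Marcus: 40·2 + 9·2 + 34·1 + 17·1 = 149
Mei has the highest Borda score (231).

Mei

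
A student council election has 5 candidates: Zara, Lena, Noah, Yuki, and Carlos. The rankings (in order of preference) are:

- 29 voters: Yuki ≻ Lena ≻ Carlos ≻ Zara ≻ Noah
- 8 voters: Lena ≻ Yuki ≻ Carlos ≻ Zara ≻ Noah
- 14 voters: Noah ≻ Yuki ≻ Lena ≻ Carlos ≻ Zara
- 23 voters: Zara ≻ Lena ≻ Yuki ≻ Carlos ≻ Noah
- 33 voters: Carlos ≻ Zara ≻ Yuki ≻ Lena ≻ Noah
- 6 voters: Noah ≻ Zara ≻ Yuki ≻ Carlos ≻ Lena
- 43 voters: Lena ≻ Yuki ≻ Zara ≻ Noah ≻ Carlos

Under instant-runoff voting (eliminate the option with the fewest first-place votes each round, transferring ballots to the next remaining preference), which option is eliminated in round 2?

Zara

Round 1: Zara 23, Lena 51, Noah 20, Yuki 29, Carlos 33. Eliminate Noah.
Round 2: Zara 29, Lena 51, Yuki 43, Carlos 33. Eliminate Zara.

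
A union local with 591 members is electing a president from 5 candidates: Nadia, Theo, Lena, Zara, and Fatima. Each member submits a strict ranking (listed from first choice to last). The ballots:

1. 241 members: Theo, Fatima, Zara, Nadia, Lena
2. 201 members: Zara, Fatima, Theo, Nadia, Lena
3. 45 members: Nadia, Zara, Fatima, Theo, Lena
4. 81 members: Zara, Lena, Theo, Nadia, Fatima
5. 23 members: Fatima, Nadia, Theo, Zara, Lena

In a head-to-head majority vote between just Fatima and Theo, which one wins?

Theo

Voters preferring Fatima to Theo: 269; preferring Theo to Fatima: 322.
Theo wins the head-to-head.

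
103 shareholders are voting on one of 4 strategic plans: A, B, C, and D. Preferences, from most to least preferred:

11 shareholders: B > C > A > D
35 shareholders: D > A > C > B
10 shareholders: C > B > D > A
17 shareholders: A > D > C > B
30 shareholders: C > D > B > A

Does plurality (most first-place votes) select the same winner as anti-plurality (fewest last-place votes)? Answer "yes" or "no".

Plurality — first-place votes: A 17, B 11, C 40, D 35. Winner: C.
Anti-plurality — last-place votes: A 40, B 52, C 0, D 11. Winner: C.
The two methods agree.

yes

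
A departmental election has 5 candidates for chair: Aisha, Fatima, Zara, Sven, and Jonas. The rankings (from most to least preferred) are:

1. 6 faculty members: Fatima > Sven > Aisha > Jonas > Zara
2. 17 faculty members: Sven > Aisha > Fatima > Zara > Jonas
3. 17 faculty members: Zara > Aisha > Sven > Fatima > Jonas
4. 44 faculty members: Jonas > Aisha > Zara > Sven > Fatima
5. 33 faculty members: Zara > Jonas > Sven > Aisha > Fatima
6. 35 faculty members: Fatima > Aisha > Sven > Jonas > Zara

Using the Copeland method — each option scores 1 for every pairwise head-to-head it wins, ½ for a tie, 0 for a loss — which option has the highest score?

Aisha: beats Fatima, Zara, and Sven; loses to Jonas → score 3.
Fatima: loses to Aisha, Zara, Sven, and Jonas → score 0.
Zara: beats Fatima and Sven; loses to Aisha and Jonas → score 2.
Sven: beats Fatima; loses to Aisha, Zara, and Jonas → score 1.
Jonas: beats Aisha, Fatima, Zara, and Sven → score 4.
Jonas has the best pairwise record.

Jonas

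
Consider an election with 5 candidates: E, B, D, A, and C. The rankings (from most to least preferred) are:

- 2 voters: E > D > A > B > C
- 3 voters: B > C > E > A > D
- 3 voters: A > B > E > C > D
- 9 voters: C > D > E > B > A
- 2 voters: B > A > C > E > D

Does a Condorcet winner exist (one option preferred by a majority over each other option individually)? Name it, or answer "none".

Checking pairwise contests:
C beats E 14–5.
E beats B 11–8.
E beats D 10–9.
E beats A 14–5.
B beats C 10–9.
Every option loses at least one head-to-head, so there is no Condorcet winner.

none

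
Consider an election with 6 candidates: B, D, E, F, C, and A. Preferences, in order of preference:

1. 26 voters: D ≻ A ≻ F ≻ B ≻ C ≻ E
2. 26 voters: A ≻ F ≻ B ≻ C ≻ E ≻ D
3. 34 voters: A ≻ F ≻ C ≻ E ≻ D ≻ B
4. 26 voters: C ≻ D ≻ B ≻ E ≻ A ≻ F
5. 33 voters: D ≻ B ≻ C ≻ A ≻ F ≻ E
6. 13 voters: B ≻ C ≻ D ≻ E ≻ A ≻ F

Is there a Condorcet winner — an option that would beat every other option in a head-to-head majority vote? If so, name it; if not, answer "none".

none

Checking pairwise contests:
D beats B 119–39.
C beats D 99–59.
B beats E 124–34.
D beats F 98–60.
B beats C 98–60.
D beats A 98–60.
Every option loses at least one head-to-head, so there is no Condorcet winner.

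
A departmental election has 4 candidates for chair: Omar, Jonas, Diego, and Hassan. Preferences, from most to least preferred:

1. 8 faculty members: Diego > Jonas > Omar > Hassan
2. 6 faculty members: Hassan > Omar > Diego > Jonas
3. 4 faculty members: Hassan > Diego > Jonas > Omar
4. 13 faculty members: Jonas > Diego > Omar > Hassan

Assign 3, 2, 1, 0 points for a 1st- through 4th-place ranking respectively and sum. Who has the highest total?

Omar: 8·1 + 6·2 + 4·0 + 13·1 = 33
Jonas: 8·2 + 6·0 + 4·1 + 13·3 = 59
Diego: 8·3 + 6·1 + 4·2 + 13·2 = 64
Hassan: 8·0 + 6·3 + 4·3 + 13·0 = 30
Diego has the highest Borda score (64).

Diego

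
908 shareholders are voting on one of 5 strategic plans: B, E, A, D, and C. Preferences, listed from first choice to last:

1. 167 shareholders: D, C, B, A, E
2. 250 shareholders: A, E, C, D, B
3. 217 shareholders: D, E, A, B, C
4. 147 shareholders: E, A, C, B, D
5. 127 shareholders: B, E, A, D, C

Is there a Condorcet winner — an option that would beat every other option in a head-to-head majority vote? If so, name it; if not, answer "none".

E

E vs B: 614–294 for E.
E vs A: 491–417 for E.
E vs D: 524–384 for E.
E vs C: 741–167 for E.
E beats every other option head-to-head.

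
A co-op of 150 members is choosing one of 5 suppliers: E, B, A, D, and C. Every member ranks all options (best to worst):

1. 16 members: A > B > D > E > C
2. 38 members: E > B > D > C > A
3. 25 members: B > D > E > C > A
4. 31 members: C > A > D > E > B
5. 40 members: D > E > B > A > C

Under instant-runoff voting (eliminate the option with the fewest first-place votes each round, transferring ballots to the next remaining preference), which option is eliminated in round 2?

Round 1: E 38, B 25, A 16, D 40, C 31. Eliminate A.
Round 2: E 38, B 41, D 40, C 31. Eliminate C.

C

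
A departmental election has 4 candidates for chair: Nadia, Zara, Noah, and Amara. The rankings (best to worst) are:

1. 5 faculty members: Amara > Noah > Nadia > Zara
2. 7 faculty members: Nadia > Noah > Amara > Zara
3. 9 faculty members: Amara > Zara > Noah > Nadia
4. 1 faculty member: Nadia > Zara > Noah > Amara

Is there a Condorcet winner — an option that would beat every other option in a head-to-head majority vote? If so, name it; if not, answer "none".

Amara vs Nadia: 14–8 for Amara.
Amara vs Zara: 21–1 for Amara.
Amara vs Noah: 14–8 for Amara.
Amara beats every other option head-to-head.

Amara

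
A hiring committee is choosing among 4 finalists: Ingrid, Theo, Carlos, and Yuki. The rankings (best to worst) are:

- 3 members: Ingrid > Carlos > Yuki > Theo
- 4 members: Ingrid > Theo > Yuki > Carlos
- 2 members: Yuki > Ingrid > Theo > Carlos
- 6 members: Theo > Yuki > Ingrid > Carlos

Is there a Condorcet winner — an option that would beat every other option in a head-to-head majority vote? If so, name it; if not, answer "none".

Checking pairwise contests:
Yuki beats Ingrid 8–7.
Ingrid beats Theo 9–6.
Ingrid beats Carlos 15–0.
Theo beats Yuki 10–5.
Every option loses at least one head-to-head, so there is no Condorcet winner.

none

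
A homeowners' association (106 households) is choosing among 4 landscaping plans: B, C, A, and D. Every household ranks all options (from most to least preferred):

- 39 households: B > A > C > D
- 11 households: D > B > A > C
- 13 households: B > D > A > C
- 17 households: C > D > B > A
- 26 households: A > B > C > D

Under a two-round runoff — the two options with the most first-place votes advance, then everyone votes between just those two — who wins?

B

Round 1 first-place votes: B 52, C 17, A 26, D 11.
B and A advance.
Runoff: B is preferred to A by 80 voters; A by 26.
B wins the runoff.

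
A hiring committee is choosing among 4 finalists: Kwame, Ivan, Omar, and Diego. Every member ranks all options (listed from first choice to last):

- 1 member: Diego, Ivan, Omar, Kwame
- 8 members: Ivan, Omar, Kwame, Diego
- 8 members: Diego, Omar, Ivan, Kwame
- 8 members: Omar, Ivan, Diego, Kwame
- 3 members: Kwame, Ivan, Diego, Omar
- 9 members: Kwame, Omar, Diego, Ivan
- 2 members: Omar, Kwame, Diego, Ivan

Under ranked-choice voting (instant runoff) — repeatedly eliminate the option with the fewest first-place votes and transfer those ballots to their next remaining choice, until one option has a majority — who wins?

Round 1: Kwame 12, Ivan 8, Omar 10, Diego 9. Eliminate Ivan.
Round 2: Kwame 12, Omar 18, Diego 9. Eliminate Diego.
Round 3: Kwame 12, Omar 27. Omar has a majority.

Omar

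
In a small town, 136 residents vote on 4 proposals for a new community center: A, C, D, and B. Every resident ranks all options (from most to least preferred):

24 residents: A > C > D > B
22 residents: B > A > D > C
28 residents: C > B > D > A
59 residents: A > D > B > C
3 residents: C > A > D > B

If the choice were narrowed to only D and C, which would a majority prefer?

D

Voters preferring D to C: 81; preferring C to D: 55.
D wins the head-to-head.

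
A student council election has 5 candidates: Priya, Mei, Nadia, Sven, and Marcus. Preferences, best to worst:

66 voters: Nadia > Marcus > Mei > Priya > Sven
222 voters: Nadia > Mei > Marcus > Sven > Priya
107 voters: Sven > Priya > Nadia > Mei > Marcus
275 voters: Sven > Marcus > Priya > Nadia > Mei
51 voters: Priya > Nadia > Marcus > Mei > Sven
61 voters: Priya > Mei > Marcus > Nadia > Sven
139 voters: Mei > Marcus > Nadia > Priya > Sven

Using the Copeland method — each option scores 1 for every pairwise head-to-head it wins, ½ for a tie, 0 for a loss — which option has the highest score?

Marcus

Priya: beats Mei and Nadia; loses to Sven and Marcus → score 2.
Mei: beats Sven and Marcus; loses to Priya and Nadia → score 2.
Nadia: beats Mei and Sven; loses to Priya and Marcus → score 2.
Sven: beats Priya; loses to Mei, Nadia, and Marcus → score 1.
Marcus: beats Priya, Nadia, and Sven; loses to Mei → score 3.
Marcus has the best pairwise record.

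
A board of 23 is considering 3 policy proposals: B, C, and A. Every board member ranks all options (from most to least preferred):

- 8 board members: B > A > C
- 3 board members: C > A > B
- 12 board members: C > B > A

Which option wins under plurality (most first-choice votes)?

First-place votes: B 8, C 15, A 0.
C has the most first-place votes.

C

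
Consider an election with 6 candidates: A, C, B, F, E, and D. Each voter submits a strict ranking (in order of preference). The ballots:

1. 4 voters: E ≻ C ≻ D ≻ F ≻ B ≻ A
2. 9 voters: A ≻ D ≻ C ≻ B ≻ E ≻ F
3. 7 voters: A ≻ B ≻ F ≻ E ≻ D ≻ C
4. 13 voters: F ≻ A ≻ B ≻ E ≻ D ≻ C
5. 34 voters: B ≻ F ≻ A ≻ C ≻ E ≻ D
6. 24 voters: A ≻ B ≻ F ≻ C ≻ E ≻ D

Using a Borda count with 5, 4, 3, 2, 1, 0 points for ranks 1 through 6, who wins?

A: 4·0 + 9·5 + 7·5 + 13·4 + 34·3 + 24·5 = 354
C: 4·4 + 9·3 + 7·0 + 13·0 + 34·2 + 24·2 = 159
B: 4·1 + 9·2 + 7·4 + 13·3 + 34·5 + 24·4 = 355
F: 4·2 + 9·0 + 7·3 + 13·5 + 34·4 + 24·3 = 302
E: 4·5 + 9·1 + 7·2 + 13·2 + 34·1 + 24·1 = 127
D: 4·3 + 9·4 + 7·1 + 13·1 + 34·0 + 24·0 = 68
B has the highest Borda score (355).

B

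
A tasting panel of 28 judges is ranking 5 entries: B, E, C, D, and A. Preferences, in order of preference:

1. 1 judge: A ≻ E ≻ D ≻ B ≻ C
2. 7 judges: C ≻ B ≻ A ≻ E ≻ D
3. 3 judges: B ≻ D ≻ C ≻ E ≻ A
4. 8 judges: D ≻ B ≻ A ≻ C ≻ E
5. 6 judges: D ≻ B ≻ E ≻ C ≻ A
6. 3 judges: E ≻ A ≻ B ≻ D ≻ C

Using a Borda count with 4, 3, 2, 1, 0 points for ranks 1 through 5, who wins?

B: 1·1 + 7·3 + 3·4 + 8·3 + 6·3 + 3·2 = 82
E: 1·3 + 7·1 + 3·1 + 8·0 + 6·2 + 3·4 = 37
C: 1·0 + 7·4 + 3·2 + 8·1 + 6·1 + 3·0 = 48
D: 1·2 + 7·0 + 3·3 + 8·4 + 6·4 + 3·1 = 70
A: 1·4 + 7·2 + 3·0 + 8·2 + 6·0 + 3·3 = 43
B has the highest Borda score (82).

B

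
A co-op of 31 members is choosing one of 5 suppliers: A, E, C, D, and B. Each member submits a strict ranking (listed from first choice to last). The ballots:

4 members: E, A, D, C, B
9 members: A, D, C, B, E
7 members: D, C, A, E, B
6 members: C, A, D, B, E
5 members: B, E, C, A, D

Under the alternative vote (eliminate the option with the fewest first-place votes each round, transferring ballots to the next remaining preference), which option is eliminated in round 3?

Round 1: A 9, E 4, C 6, D 7, B 5. Eliminate E.
Round 2: A 13, C 6, D 7, B 5. Eliminate B.
Round 3: A 13, C 11, D 7. Eliminate D.

D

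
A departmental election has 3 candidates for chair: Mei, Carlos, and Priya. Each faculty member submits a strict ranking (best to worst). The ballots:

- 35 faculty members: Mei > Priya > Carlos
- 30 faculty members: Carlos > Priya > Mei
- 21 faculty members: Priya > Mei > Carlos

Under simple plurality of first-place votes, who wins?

Mei

First-place votes: Mei 35, Carlos 30, Priya 21.
Mei has the most first-place votes.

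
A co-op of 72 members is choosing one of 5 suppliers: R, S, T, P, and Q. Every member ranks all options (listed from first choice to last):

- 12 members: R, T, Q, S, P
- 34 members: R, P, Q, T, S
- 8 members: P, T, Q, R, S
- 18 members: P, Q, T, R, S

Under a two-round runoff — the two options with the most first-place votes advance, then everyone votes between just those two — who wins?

Round 1 first-place votes: R 46, S 0, T 0, P 26, Q 0.
R and P advance.
Runoff: R is preferred to P by 46 voters; P by 26.
R wins the runoff.

R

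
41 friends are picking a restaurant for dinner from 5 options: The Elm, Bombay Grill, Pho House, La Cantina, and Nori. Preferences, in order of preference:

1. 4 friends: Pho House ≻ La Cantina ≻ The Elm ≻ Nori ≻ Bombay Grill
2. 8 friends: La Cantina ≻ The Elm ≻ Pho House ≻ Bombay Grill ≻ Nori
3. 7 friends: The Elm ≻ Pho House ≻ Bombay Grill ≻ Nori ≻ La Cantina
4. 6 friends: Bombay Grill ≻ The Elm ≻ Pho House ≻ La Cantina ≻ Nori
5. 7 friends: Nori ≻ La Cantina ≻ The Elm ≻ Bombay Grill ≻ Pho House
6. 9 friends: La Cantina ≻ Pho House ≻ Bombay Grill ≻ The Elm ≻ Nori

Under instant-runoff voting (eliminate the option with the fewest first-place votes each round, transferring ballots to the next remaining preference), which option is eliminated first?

Pho House

Round 1: The Elm 7, Bombay Grill 6, Pho House 4, La Cantina 17, Nori 7. Eliminate Pho House.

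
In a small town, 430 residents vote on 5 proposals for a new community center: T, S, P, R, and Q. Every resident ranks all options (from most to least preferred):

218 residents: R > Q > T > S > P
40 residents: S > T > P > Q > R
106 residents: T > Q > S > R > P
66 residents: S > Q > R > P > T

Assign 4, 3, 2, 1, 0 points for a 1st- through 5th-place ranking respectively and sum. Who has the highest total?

T: 218·2 + 40·3 + 106·4 + 66·0 = 980
S: 218·1 + 40·4 + 106·2 + 66·4 = 854
P: 218·0 + 40·2 + 106·0 + 66·1 = 146
R: 218·4 + 40·0 + 106·1 + 66·2 = 1110
Q: 218·3 + 40·1 + 106·3 + 66·3 = 1210
Q has the highest Borda score (1210).

Q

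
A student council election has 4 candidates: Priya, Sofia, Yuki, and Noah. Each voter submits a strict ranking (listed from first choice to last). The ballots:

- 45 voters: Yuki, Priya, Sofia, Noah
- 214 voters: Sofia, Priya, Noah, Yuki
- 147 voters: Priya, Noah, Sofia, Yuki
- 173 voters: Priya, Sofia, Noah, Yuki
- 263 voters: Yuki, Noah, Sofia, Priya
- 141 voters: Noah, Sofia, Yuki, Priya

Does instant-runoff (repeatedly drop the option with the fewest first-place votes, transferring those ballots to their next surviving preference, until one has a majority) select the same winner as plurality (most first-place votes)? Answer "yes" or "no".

no

Instant-runoff — R1 Priya 320, Sofia 214, Yuki 308, Noah 141 (Noah out); R2 Priya 320, Sofia 355, Yuki 308 (Yuki out); R3 Priya 365, Sofia 618 (Sofia winner). Winner: Sofia.
Plurality — first-place votes: Priya 320, Sofia 214, Yuki 308, Noah 141. Winner: Priya.
The two methods disagree.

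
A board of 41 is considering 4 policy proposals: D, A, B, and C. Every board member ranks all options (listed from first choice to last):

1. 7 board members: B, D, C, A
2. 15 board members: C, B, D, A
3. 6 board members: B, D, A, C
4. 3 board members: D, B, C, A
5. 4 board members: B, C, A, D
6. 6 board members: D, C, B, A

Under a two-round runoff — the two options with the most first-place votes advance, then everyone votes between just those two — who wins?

Round 1 first-place votes: D 9, A 0, B 17, C 15.
B and C advance.
Runoff: B is preferred to C by 20 voters; C by 21.
C wins the runoff.

C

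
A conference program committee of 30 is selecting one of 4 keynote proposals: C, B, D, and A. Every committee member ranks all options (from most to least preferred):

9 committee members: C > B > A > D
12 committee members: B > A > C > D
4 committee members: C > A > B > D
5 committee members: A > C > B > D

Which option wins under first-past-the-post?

C

First-place votes: C 13, B 12, D 0, A 5.
C has the most first-place votes.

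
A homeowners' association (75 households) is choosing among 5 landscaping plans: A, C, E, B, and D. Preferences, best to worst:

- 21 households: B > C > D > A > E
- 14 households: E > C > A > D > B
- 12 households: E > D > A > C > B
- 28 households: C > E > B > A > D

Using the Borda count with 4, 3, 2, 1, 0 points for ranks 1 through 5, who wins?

A: 21·1 + 14·2 + 12·2 + 28·1 = 101
C: 21·3 + 14·3 + 12·1 + 28·4 = 229
E: 21·0 + 14·4 + 12·4 + 28·3 = 188
B: 21·4 + 14·0 + 12·0 + 28·2 = 140
D: 21·2 + 14·1 + 12·3 + 28·0 = 92
C has the highest Borda score (229).

C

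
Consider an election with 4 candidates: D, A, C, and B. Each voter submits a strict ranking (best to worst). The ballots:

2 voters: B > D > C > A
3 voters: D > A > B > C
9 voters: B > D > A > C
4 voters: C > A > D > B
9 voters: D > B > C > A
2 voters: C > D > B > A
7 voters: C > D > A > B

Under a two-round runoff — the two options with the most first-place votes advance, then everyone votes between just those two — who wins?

D

Round 1 first-place votes: D 12, A 0, C 13, B 11.
C and D advance.
Runoff: C is preferred to D by 13 voters; D by 23.
D wins the runoff.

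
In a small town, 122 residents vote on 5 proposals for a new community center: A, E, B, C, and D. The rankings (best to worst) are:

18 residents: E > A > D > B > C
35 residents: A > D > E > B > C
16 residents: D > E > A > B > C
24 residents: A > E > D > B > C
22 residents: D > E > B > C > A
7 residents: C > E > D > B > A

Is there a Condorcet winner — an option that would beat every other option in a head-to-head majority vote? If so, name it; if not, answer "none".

Checking pairwise contests:
E beats A 63–59.
D beats E 73–49.
A beats B 93–29.
A beats C 93–29.
A beats D 77–45.
Every option loses at least one head-to-head, so there is no Condorcet winner.

none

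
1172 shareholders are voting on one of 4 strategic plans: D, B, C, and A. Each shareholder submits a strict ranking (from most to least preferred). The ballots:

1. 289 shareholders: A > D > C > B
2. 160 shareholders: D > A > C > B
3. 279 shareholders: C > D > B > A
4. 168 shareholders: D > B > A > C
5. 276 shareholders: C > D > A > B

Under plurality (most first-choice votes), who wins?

C

First-place votes: D 328, B 0, C 555, A 289.
C has the most first-place votes.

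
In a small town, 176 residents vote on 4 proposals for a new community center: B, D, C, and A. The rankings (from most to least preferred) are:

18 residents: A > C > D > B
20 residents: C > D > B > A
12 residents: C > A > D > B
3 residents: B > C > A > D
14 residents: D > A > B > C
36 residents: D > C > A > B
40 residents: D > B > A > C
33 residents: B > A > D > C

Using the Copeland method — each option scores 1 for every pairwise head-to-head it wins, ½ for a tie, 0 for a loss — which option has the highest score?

D

B: beats C and A; loses to D → score 2.
D: beats B, C, and A → score 3.
C: loses to B, D, and A → score 0.
A: beats C; loses to B and D → score 1.
D has the best pairwise record.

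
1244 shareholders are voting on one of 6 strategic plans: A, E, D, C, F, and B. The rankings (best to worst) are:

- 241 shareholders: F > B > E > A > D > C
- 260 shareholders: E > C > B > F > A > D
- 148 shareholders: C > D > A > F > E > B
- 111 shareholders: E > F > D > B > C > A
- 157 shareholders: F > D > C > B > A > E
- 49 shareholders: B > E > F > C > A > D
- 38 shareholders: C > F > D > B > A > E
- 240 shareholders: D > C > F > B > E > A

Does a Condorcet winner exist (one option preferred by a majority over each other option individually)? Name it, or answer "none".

Checking pairwise contests:
E beats A 901–343.
F beats E 824–420.
E beats D 661–583.
E beats C 661–583.
C beats F 686–558.
D beats B 694–550.
Every option loses at least one head-to-head, so there is no Condorcet winner.

none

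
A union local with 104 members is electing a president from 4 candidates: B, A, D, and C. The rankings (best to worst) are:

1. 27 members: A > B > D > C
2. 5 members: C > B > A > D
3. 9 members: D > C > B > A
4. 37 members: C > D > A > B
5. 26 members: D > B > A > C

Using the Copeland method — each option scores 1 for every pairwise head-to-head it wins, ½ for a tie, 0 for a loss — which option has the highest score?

D

B: beats C; loses to A and D → score 1.
A: beats B and C; loses to D → score 2.
D: beats B, A, and C → score 3.
C: loses to B, A, and D → score 0.
D has the best pairwise record.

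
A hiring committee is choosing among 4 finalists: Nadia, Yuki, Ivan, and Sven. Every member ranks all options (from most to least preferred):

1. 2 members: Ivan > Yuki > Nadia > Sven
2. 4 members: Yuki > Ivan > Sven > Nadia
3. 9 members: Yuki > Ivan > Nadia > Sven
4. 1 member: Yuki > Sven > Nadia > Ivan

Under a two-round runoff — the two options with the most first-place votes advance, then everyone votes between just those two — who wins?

Round 1 first-place votes: Nadia 0, Yuki 14, Ivan 2, Sven 0.
Yuki and Ivan advance.
Runoff: Yuki is preferred to Ivan by 14 voters; Ivan by 2.
Yuki wins the runoff.

Yuki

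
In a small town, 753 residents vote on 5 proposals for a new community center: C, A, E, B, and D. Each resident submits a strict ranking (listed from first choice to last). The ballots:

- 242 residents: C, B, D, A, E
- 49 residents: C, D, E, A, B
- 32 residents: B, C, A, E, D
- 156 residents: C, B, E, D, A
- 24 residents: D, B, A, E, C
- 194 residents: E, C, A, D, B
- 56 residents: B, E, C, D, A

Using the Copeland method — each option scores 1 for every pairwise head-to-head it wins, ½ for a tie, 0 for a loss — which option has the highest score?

C: beats A, E, B, and D → score 4.
A: loses to C, E, B, and D → score 0.
E: beats A and D; loses to C and B → score 2.
B: beats A, E, and D; loses to C → score 3.
D: beats A; loses to C, E, and B → score 1.
C has the best pairwise record.

C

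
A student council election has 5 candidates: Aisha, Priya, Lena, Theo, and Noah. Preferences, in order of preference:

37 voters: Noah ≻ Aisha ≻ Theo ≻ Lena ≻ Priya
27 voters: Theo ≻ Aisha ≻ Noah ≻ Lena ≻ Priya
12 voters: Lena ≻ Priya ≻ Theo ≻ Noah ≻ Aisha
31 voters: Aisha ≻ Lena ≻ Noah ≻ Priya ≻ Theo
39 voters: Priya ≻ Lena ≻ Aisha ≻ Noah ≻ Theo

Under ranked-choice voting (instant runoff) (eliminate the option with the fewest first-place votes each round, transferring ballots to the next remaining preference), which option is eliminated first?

Round 1: Aisha 31, Priya 39, Lena 12, Theo 27, Noah 37. Eliminate Lena.

Lena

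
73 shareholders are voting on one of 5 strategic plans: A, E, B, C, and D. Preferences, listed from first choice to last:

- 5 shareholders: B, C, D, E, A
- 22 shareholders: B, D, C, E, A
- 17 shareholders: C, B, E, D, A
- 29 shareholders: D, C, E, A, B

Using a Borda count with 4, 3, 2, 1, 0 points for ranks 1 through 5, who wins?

A: 5·0 + 22·0 + 17·0 + 29·1 = 29
E: 5·1 + 22·1 + 17·2 + 29·2 = 119
B: 5·4 + 22·4 + 17·3 + 29·0 = 159
C: 5·3 + 22·2 + 17·4 + 29·3 = 214
D: 5·2 + 22·3 + 17·1 + 29·4 = 209
C has the highest Borda score (214).

C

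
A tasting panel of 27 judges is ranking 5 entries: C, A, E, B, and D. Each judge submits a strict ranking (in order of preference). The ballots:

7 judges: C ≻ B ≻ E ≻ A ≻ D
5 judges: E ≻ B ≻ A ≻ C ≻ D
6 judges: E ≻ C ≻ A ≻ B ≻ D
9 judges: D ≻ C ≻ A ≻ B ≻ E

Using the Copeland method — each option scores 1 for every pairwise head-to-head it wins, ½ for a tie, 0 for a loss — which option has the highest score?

C

C: beats A, E, B, and D → score 4.
A: beats B and D; loses to C and E → score 2.
E: beats A and D; loses to C and B → score 2.
B: beats E and D; loses to C and A → score 2.
D: loses to C, A, E, and B → score 0.
C has the best pairwise record.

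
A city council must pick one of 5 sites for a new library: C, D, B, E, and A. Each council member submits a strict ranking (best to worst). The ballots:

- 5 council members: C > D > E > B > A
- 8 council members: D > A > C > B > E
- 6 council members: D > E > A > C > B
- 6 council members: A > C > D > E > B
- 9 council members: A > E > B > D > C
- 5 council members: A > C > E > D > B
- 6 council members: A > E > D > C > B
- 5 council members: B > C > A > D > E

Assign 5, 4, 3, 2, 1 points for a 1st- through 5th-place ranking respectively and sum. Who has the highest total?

C: 5·5 + 8·3 + 6·2 + 6·4 + 9·1 + 5·4 + 6·2 + 5·4 = 146
D: 5·4 + 8·5 + 6·5 + 6·3 + 9·2 + 5·2 + 6·3 + 5·2 = 164
B: 5·2 + 8·2 + 6·1 + 6·1 + 9·3 + 5·1 + 6·1 + 5·5 = 101
E: 5·3 + 8·1 + 6·4 + 6·2 + 9·4 + 5·3 + 6·4 + 5·1 = 139
A: 5·1 + 8·4 + 6·3 + 6·5 + 9·5 + 5·5 + 6·5 + 5·3 = 200
A has the highest Borda score (200).

A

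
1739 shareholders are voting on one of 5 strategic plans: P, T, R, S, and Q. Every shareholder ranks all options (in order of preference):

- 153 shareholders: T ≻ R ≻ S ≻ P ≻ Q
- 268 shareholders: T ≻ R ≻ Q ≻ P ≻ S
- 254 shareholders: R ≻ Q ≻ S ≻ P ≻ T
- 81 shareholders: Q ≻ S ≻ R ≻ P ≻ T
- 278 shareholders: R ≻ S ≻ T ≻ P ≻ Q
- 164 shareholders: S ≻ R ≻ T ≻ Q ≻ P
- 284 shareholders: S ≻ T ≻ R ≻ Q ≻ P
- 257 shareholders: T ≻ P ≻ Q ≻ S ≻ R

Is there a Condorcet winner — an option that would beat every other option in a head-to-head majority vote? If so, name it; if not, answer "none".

none

Checking pairwise contests:
T beats P 1404–335.
S beats T 1061–678.
T beats R 962–777.
R beats S 953–786.
T beats Q 1404–335.
Every option loses at least one head-to-head, so there is no Condorcet winner.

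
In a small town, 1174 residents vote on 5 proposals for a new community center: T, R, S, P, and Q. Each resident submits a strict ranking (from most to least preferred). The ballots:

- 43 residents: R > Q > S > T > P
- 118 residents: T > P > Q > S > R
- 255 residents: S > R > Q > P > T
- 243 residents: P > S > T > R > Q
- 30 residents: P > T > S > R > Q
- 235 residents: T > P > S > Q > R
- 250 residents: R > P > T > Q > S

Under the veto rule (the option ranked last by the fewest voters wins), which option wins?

P

Last-place votes: T 255, R 353, S 250, P 43, Q 273.
P is ranked last by the fewest voters, so P wins.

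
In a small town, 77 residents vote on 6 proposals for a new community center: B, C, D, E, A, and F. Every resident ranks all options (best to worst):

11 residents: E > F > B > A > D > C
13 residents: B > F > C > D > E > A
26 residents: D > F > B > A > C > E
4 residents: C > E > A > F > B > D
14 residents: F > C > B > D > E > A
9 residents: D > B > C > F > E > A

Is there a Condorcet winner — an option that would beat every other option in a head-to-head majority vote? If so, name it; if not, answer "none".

F vs B: 55–22 for F.
F vs C: 64–13 for F.
F vs D: 42–35 for F.
F vs E: 62–15 for F.
F vs A: 73–4 for F.
F beats every other option head-to-head.

F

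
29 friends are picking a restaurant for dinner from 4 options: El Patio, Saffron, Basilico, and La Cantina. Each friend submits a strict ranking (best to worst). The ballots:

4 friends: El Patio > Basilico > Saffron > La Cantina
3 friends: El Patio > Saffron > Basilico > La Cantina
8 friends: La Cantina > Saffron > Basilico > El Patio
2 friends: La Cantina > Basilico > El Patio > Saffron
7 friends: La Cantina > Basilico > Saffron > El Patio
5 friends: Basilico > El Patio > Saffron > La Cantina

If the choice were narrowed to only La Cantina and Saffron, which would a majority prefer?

La Cantina

Voters preferring La Cantina to Saffron: 17; preferring Saffron to La Cantina: 12.
La Cantina wins the head-to-head.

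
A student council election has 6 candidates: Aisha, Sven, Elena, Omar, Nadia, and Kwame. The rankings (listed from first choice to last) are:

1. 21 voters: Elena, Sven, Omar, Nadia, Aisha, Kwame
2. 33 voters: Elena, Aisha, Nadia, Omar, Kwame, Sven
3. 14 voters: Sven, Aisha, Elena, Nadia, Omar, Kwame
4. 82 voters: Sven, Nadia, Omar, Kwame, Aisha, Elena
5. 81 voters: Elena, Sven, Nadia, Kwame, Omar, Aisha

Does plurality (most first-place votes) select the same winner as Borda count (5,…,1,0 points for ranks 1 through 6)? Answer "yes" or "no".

Plurality — first-place votes: Aisha 0, Sven 96, Elena 135, Omar 0, Nadia 0, Kwame 0. Winner: Elena.
Borda — scores: Aisha 291, Sven 888, Elena 717, Omar 470, Nadia 740, Kwame 359. Winner: Sven.
The two methods disagree.

no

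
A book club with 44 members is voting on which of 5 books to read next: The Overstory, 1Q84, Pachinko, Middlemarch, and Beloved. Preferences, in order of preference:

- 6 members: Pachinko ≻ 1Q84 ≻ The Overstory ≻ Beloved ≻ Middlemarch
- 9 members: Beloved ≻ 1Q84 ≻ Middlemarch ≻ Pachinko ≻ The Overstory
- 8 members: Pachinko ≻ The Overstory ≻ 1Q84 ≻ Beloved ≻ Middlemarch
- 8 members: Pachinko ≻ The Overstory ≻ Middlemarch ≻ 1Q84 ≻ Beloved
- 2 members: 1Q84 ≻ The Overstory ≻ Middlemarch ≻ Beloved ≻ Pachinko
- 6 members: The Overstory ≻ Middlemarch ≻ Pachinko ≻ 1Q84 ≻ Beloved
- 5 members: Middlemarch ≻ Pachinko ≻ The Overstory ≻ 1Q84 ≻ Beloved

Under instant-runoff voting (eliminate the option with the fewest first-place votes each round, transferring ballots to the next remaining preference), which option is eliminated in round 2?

Round 1: The Overstory 6, 1Q84 2, Pachinko 22, Middlemarch 5, Beloved 9. Eliminate 1Q84.
Round 2: The Overstory 8, Pachinko 22, Middlemarch 5, Beloved 9. Eliminate Middlemarch.

Middlemarch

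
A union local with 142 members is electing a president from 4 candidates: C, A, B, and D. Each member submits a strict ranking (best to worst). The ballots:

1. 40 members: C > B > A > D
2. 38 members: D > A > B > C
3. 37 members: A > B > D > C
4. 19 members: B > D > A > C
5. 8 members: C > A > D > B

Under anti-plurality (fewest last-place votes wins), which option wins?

Last-place votes: C 94, A 0, B 8, D 40.
A is ranked last by the fewest voters, so A wins.

A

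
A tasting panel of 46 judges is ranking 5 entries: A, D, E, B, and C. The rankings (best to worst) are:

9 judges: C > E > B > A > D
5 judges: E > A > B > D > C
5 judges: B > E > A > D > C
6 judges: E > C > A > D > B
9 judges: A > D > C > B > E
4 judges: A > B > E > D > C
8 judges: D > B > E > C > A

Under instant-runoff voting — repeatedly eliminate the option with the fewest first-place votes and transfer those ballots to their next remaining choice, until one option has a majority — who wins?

E

Round 1: A 13, D 8, E 11, B 5, C 9. Eliminate B.
Round 2: A 13, D 8, E 16, C 9. Eliminate D.
Round 3: A 13, E 24, C 9. E has a majority.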